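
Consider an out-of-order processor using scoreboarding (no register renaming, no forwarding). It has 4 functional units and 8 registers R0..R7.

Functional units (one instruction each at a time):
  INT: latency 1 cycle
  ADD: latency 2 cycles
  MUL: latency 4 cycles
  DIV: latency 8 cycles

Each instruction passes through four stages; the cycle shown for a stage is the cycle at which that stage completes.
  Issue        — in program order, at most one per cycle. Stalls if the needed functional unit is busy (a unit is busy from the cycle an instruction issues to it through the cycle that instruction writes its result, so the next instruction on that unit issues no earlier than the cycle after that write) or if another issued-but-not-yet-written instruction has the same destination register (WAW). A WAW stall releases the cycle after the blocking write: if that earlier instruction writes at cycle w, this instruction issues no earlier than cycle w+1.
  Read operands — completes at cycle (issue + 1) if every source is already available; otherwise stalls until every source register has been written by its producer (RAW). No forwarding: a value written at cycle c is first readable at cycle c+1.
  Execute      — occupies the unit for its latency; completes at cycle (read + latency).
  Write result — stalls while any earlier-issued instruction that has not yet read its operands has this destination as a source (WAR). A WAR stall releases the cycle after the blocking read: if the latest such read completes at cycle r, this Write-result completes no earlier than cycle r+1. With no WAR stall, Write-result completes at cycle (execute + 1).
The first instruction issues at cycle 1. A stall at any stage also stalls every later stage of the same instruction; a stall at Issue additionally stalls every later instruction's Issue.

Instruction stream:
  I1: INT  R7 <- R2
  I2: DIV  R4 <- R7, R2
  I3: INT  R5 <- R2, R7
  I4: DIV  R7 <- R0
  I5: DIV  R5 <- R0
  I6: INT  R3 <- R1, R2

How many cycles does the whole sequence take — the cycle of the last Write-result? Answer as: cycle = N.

t=1  issue I1 (INT)
t=2  I1 read-ops, issue I2 (DIV)
t=3  I1 finished on INT
t=4  I1→R7
t=5  I2 read-ops, issue I3 (INT)
t=6  I3 read-ops
t=7  I3 finished on INT
t=8  I3→R5
t=13  I2 finished on DIV
t=14  I2→R4
t=15  issue I4 (DIV)
t=16  I4 read-ops
t=24  I4 finished on DIV
t=25  I4→R7
t=26  issue I5 (DIV)
t=27  I5 read-ops, issue I6 (INT)
t=28  I6 read-ops
t=29  I6 finished on INT
t=30  I6→R3
t=35  I5 finished on DIV
t=36  I5→R5

cycle = 36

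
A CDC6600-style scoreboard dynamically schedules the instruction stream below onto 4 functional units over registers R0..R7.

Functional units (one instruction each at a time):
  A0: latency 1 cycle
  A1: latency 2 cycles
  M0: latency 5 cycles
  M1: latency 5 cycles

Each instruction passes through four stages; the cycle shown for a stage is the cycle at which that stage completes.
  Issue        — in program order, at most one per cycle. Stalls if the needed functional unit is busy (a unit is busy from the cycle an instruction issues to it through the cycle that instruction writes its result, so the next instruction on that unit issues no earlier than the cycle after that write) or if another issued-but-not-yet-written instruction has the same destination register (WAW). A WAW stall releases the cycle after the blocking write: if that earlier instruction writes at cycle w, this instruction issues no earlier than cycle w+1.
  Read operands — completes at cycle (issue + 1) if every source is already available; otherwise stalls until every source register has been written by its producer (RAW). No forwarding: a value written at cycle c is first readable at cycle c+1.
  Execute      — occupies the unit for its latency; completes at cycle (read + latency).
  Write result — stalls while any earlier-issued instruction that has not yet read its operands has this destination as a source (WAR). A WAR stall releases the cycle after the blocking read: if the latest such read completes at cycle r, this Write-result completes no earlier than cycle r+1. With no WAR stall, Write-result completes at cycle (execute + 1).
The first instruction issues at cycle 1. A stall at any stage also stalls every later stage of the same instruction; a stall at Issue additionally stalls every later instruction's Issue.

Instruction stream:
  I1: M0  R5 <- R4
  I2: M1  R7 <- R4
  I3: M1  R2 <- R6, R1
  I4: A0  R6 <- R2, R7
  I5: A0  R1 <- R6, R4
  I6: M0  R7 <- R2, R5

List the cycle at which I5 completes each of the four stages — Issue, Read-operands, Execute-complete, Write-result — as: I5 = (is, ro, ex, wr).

1) issue 1, read 2, done 7, write 8
2) issue 2, read 3, done 8, write 9
3) issue 10, read 11, done 16, write 17  <struct: M1 busy until I2 writes@9>
4) issue 11, read 18, done 19, write 20  <RAW R2: wait I3 write@17>
5) issue 21, read 22, done 23, write 24  <struct: A0 busy until I4 writes@20>
6) issue 22, read 23, done 28, write 29

I5 = (21, 22, 23, 24)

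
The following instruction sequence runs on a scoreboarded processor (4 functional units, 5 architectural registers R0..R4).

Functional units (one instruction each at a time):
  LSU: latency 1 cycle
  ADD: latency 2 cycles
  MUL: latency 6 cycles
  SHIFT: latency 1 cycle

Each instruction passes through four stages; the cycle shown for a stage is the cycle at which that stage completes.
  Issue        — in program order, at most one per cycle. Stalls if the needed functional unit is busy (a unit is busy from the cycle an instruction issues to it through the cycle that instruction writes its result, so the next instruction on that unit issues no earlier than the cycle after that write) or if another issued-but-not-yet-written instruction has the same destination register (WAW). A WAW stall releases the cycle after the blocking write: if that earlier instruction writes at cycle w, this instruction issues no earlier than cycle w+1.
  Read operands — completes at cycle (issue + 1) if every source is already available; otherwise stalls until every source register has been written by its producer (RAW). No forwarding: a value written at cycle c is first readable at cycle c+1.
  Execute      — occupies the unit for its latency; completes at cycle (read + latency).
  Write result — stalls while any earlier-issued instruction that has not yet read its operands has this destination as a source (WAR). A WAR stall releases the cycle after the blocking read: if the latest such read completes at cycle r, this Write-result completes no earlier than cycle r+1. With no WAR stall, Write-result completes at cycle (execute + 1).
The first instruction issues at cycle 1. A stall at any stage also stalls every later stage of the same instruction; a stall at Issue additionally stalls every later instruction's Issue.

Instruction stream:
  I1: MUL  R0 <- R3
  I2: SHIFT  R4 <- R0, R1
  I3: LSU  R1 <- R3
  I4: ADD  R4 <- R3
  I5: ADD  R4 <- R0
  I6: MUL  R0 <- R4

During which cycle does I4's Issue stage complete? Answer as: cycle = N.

cycle = 13

t=1  I1 dispatched to MUL
t=2  I1 operands ready · I2 dispatched to SHIFT
t=3  I3 dispatched to LSU
t=4  I3 operands ready
t=5  I3 complete
t=8  I1 complete
t=9  R0←I1
t=10  I2 operands ready
t=11  I2 complete · R1←I3
t=12  R4←I2
t=13  I4 dispatched to ADD
t=14  I4 operands ready
t=16  I4 complete
t=17  R4←I4
t=18  I5 dispatched to ADD
t=19  I5 operands ready · I6 dispatched to MUL
t=21  I5 complete
t=22  R4←I5
t=23  I6 operands ready
t=29  I6 complete
t=30  R0←I6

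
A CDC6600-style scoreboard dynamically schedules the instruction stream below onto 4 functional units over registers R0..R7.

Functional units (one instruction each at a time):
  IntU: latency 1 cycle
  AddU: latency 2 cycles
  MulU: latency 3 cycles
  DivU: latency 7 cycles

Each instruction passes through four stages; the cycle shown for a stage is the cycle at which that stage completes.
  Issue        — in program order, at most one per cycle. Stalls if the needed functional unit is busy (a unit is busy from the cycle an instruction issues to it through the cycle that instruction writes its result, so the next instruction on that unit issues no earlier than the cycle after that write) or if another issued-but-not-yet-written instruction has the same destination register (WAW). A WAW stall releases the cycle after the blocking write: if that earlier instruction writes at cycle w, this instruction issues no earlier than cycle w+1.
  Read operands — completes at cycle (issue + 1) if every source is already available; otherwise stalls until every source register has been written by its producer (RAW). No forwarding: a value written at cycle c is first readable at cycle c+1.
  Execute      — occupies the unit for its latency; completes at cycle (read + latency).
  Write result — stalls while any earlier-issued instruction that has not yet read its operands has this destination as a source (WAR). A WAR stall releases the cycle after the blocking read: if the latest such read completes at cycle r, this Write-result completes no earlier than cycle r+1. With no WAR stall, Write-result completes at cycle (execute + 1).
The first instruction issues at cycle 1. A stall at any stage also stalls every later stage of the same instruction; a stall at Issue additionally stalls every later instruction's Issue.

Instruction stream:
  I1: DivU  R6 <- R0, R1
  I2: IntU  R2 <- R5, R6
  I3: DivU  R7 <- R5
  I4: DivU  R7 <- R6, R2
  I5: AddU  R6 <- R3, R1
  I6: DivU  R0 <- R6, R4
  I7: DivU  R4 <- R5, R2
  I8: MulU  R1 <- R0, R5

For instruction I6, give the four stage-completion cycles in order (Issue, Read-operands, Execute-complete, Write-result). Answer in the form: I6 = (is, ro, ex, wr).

1) issue 1, read 2, done 9, write 10
2) issue 2, read 11, done 12, write 13  <RAW R6: wait I1 write@10>
3) issue 11, read 12, done 19, write 20  <struct: DivU busy until I1 writes@10>
4) issue 21, read 22, done 29, write 30  <struct: DivU busy until I3 writes@20>
5) issue 22, read 23, done 25, write 26
6) issue 31, read 32, done 39, write 40  <struct: DivU busy until I4 writes@30>
7) issue 41, read 42, done 49, write 50  <struct: DivU busy until I6 writes@40>
8) issue 42, read 43, done 46, write 47

I6 = (31, 32, 39, 40)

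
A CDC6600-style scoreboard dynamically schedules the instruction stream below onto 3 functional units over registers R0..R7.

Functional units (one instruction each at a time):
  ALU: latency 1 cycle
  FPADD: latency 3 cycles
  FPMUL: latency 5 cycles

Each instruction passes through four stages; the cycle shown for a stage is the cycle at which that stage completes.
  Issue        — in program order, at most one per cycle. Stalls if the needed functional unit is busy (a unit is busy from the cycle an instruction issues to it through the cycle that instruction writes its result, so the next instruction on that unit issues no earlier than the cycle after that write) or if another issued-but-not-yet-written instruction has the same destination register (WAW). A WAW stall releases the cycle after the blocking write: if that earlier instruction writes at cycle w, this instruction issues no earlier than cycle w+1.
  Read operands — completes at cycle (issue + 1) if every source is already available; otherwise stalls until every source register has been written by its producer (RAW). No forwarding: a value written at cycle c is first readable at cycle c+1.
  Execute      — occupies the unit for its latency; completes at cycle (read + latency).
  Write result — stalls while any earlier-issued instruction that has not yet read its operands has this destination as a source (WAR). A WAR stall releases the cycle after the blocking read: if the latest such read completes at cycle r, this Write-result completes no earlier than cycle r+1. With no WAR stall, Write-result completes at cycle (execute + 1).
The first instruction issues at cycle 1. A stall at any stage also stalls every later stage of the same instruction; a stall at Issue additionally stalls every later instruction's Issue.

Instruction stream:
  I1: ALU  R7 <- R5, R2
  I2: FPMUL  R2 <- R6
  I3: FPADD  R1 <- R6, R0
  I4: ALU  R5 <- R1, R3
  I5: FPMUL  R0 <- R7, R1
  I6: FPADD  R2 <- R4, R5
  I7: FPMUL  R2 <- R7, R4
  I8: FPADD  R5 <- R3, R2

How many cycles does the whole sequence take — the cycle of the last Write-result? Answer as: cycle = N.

cycle = 30

I1: IS=1 RO=2 EX=3 WR=4
I2: IS=2 RO=3 EX=8 WR=9
I3: IS=3 RO=4 EX=7 WR=8
I4: IS=5 RO=9 EX=10 WR=11  [struct: ALU busy until I1 writes@4; RAW R1: wait I3 write@8]
I5: IS=10 RO=11 EX=16 WR=17  [struct: FPMUL busy until I2 writes@9]
I6: IS=11 RO=12 EX=15 WR=16
I7: IS=18 RO=19 EX=24 WR=25  [struct: FPMUL busy until I5 writes@17]
I8: IS=19 RO=26 EX=29 WR=30  [RAW R2: wait I7 write@25]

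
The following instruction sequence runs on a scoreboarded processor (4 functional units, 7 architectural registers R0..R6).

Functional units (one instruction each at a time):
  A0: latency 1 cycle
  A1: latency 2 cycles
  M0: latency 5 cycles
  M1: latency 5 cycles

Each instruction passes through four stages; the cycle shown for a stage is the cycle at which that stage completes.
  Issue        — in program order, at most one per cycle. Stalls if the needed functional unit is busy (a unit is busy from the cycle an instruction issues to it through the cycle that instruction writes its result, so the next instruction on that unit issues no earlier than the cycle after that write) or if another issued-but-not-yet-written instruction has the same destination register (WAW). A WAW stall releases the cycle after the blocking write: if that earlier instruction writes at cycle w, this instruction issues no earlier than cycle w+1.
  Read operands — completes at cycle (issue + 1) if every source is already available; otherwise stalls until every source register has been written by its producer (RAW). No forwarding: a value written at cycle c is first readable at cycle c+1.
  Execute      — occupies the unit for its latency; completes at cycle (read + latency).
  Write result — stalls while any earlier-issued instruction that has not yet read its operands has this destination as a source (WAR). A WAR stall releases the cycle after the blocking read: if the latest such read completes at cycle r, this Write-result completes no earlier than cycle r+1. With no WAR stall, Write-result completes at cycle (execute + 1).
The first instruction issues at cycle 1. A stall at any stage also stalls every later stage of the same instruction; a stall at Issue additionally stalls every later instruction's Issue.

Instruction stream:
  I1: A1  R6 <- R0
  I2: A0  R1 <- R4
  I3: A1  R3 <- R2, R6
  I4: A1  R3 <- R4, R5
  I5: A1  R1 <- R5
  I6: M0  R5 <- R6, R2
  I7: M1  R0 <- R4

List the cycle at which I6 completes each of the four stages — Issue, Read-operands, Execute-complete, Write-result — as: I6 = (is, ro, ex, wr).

c1: I1→A1
c2: I1 RO; I2→A0
c3: I2 RO
c4: I1 EX; I2 EX
c5: I1 WR R6; I2 WR R1
c6: I3→A1
c7: I3 RO
c9: I3 EX
c10: I3 WR R3
c11: I4→A1
c12: I4 RO
c14: I4 EX
c15: I4 WR R3
c16: I5→A1
c17: I5 RO; I6→M0
c18: I6 RO; I7→M1
c19: I5 EX; I7 RO
c20: I5 WR R1
c23: I6 EX
c24: I6 WR R5; I7 EX
c25: I7 WR R0

I6 = (17, 18, 23, 24)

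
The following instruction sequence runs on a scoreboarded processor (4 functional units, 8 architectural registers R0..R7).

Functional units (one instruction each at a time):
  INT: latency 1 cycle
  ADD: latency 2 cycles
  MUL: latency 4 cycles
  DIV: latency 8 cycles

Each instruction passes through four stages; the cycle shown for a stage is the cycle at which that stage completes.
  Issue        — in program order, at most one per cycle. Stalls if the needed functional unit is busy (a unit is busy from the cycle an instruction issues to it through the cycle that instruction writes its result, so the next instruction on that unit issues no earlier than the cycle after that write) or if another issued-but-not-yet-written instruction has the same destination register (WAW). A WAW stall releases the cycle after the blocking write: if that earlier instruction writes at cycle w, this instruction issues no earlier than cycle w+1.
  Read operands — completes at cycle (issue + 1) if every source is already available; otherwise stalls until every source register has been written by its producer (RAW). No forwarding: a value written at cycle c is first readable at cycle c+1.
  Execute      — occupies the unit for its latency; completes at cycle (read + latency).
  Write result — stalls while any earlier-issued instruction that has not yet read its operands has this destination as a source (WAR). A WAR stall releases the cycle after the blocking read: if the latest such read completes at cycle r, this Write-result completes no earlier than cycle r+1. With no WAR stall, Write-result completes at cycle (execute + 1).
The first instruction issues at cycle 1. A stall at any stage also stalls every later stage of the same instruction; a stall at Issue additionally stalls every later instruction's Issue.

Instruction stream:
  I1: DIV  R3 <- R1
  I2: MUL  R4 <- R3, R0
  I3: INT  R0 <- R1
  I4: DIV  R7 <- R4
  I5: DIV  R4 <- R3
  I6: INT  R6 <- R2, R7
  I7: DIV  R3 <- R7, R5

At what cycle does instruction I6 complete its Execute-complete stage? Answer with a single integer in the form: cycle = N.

cycle = 31

t=1  I1 issues→DIV
t=2  I1 reads; I2 issues→MUL
t=3  I3 issues→INT
t=4  I3 reads
t=5  I3 exec-done
t=10  I1 exec-done
t=11  I1 writes R3
t=12  I2 reads; I4 issues→DIV
t=13  I3 writes R0
t=16  I2 exec-done
t=17  I2 writes R4
t=18  I4 reads
t=26  I4 exec-done
t=27  I4 writes R7
t=28  I5 issues→DIV
t=29  I5 reads; I6 issues→INT
t=30  I6 reads
t=31  I6 exec-done
t=32  I6 writes R6
t=37  I5 exec-done
t=38  I5 writes R4
t=39  I7 issues→DIV
t=40  I7 reads
t=48  I7 exec-done
t=49  I7 writes R3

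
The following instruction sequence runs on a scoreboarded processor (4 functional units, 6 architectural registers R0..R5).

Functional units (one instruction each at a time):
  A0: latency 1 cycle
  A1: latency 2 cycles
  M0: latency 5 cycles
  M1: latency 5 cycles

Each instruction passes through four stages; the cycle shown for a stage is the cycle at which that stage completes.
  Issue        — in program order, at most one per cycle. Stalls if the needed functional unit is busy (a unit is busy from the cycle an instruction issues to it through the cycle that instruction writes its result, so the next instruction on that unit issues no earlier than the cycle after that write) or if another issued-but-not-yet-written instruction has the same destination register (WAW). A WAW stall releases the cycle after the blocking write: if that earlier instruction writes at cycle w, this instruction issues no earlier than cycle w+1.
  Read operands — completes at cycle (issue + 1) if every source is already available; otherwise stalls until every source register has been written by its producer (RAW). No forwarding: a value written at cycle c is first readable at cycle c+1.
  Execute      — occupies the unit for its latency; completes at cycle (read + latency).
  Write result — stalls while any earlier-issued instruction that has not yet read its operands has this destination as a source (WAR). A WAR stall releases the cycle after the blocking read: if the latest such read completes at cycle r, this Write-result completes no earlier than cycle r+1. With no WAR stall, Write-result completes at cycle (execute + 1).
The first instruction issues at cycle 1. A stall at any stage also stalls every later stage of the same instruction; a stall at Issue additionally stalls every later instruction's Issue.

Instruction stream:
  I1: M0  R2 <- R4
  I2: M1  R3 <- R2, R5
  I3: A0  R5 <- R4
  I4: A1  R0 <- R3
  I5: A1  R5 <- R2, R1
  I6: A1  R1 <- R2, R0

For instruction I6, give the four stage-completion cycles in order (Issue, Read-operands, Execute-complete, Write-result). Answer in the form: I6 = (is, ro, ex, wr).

I6 = (25, 26, 28, 29)

  I1 | 1 | 2 | 7 | 8
  I2 | 2 | 9 | 14 | 15   RAW R2: wait I1 write@8
  I3 | 3 | 4 | 5 | 10   WAR R5: wait I2 read@9
  I4 | 4 | 16 | 18 | 19   RAW R3: wait I2 write@15
  I5 | 20 | 21 | 23 | 24   struct: A1 busy until I4 writes@19
  I6 | 25 | 26 | 28 | 29   struct: A1 busy until I5 writes@24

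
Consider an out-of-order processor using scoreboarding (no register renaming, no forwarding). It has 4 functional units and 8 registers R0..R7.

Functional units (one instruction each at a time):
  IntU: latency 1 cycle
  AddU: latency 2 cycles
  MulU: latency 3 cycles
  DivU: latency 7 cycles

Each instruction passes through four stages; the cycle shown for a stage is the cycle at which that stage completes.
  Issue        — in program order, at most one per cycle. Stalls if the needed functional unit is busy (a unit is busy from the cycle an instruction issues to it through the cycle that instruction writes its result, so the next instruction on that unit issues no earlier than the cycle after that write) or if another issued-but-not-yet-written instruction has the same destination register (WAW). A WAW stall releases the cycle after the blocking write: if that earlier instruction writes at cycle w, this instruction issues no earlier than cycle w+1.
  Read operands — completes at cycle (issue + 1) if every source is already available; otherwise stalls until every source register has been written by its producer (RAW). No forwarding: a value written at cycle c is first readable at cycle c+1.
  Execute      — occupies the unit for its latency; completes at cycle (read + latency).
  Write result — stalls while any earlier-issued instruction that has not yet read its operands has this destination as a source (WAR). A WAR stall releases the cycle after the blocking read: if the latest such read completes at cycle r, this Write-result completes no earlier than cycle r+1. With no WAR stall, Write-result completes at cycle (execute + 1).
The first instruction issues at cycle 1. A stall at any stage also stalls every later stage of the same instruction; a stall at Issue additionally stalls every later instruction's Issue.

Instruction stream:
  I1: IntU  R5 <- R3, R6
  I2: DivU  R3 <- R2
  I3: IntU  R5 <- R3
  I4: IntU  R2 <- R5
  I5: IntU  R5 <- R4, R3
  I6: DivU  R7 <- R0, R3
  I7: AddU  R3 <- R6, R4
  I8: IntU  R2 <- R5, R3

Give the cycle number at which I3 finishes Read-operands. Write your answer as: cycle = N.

I1: IS=1 RO=2 EX=3 WR=4
I2: IS=2 RO=3 EX=10 WR=11
I3: IS=5 RO=12 EX=13 WR=14  [struct: IntU busy until I1 writes@4; RAW R3: wait I2 write@11]
I4: IS=15 RO=16 EX=17 WR=18  [struct: IntU busy until I3 writes@14]
I5: IS=19 RO=20 EX=21 WR=22  [struct: IntU busy until I4 writes@18]
I6: IS=20 RO=21 EX=28 WR=29
I7: IS=21 RO=22 EX=24 WR=25
I8: IS=23 RO=26 EX=27 WR=28  [struct: IntU busy until I5 writes@22; RAW R3: wait I7 write@25]

cycle = 12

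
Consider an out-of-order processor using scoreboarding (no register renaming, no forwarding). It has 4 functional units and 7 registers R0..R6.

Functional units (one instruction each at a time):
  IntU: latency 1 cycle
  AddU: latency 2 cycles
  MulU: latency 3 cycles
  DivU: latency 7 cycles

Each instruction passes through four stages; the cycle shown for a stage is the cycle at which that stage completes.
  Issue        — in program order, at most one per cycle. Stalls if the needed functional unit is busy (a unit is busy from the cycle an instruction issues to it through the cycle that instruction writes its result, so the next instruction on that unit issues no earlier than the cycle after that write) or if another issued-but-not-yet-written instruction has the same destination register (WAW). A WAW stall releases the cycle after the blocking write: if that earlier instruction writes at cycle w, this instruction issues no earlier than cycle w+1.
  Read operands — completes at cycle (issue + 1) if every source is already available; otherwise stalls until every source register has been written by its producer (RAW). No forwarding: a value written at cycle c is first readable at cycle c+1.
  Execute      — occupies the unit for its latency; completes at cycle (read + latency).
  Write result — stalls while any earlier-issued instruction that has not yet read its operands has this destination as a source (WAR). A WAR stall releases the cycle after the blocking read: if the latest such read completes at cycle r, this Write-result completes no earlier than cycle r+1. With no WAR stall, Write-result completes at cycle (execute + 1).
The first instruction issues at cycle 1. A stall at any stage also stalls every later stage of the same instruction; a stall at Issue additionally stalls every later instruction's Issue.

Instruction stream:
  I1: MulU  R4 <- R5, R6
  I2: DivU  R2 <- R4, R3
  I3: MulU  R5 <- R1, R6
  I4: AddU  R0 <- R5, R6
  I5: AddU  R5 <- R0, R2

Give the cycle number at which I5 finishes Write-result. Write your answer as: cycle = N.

cycle = 21

cycle 1: I1 dispatched to MulU
cycle 2: I1 operands ready, I2 dispatched to DivU
cycle 5: I1 complete
cycle 6: R4←I1
cycle 7: I2 operands ready, I3 dispatched to MulU
cycle 8: I3 operands ready, I4 dispatched to AddU
cycle 11: I3 complete
cycle 12: R5←I3
cycle 13: I4 operands ready
cycle 14: I2 complete
cycle 15: R2←I2, I4 complete
cycle 16: R0←I4
cycle 17: I5 dispatched to AddU
cycle 18: I5 operands ready
cycle 20: I5 complete
cycle 21: R5←I5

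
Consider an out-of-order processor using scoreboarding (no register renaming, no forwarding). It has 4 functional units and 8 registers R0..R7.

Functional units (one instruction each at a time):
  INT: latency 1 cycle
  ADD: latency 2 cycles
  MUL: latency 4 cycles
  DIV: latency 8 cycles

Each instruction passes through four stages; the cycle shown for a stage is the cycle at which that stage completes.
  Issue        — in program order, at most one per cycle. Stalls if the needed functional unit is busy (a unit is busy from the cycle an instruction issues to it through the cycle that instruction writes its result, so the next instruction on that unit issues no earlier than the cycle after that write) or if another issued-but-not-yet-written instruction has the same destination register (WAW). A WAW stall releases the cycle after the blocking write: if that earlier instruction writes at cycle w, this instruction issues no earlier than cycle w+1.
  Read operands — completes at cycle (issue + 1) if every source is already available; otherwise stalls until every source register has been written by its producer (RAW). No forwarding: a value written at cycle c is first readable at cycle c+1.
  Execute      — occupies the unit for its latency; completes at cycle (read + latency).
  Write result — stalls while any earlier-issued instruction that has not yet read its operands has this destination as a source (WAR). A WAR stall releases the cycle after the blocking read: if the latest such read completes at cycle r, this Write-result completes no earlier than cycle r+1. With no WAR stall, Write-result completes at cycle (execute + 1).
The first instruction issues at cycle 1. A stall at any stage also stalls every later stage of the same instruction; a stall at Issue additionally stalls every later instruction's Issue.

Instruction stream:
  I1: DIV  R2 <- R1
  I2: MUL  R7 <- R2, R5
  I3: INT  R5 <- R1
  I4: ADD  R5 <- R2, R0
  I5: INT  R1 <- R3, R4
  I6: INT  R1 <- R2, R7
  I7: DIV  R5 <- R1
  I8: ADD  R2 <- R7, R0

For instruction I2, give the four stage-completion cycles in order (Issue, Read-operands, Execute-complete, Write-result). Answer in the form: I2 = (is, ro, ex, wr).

1) issue 1, read 2, done 10, write 11
2) issue 2, read 12, done 16, write 17  <RAW R2: wait I1 write@11>
3) issue 3, read 4, done 5, write 13  <WAR R5: wait I2 read@12>
4) issue 14, read 15, done 17, write 18  <WAW R5: wait I3 write@13>
5) issue 15, read 16, done 17, write 18
6) issue 19, read 20, done 21, write 22  <struct: INT busy until I5 writes@18>
7) issue 20, read 23, done 31, write 32  <RAW R1: wait I6 write@22>
8) issue 21, read 22, done 24, write 25

I2 = (2, 12, 16, 17)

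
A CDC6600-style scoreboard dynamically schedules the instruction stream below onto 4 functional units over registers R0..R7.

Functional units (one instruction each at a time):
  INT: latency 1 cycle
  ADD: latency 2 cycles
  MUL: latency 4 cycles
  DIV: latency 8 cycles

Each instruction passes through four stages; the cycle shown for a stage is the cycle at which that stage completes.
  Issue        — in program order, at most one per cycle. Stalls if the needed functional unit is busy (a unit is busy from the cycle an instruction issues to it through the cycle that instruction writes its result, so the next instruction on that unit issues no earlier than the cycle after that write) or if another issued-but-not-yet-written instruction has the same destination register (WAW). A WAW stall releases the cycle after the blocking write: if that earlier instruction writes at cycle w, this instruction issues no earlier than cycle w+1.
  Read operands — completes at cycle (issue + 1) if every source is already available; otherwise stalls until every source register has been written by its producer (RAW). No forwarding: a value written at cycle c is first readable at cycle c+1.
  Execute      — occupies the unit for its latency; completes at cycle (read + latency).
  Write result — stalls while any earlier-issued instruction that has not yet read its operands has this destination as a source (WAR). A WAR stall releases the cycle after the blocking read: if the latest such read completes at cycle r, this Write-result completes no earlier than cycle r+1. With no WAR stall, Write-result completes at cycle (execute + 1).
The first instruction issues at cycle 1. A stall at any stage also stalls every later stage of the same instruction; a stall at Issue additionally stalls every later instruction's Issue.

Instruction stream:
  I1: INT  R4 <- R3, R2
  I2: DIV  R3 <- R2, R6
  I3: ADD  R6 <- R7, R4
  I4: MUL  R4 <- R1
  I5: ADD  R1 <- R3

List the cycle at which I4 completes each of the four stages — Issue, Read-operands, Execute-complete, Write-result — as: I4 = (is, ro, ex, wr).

I4 = (5, 6, 10, 11)

[1] issue I1 (INT)
[2] I1 read-ops; issue I2 (DIV)
[3] I1 finished on INT; I2 read-ops; issue I3 (ADD)
[4] I1→R4
[5] I3 read-ops; issue I4 (MUL)
[6] I4 read-ops
[7] I3 finished on ADD
[8] I3→R6
[9] issue I5 (ADD)
[10] I4 finished on MUL
[11] I2 finished on DIV; I4→R4
[12] I2→R3
[13] I5 read-ops
[15] I5 finished on ADD
[16] I5→R1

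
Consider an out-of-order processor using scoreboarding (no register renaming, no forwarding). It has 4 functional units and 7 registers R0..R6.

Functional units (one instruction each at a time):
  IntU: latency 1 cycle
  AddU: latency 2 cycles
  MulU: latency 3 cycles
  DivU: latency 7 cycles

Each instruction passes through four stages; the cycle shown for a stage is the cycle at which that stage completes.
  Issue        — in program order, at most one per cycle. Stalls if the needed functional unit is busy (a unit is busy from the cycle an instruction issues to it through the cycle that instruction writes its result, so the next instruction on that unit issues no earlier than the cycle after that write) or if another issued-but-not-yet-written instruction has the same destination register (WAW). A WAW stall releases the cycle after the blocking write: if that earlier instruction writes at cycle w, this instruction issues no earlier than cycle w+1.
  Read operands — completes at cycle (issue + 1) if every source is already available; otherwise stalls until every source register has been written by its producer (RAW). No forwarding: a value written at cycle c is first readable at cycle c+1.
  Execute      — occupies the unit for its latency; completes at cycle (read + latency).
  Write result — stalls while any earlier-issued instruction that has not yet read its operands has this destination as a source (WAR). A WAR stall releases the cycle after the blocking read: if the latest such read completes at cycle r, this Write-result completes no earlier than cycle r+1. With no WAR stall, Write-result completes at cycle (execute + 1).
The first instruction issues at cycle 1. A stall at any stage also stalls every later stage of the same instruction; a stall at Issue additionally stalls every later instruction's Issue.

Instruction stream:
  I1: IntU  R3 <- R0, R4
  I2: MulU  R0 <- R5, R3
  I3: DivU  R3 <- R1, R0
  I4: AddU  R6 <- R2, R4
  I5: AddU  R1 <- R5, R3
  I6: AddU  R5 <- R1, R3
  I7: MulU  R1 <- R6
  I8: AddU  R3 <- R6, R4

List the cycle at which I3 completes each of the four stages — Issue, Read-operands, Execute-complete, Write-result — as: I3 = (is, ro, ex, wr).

[I1] 1/2/3/4
[I2] 2/5/8/9  (RAW R3: wait I1 write@4)
[I3] 5/10/17/18  (WAW R3: wait I1 write@4; RAW R0: wait I2 write@9)
[I4] 6/7/9/10
[I5] 11/19/21/22  (struct: AddU busy until I4 writes@10; RAW R3: wait I3 write@18)
[I6] 23/24/26/27  (struct: AddU busy until I5 writes@22)
[I7] 24/25/28/29
[I8] 28/29/31/32  (struct: AddU busy until I6 writes@27)

I3 = (5, 10, 17, 18)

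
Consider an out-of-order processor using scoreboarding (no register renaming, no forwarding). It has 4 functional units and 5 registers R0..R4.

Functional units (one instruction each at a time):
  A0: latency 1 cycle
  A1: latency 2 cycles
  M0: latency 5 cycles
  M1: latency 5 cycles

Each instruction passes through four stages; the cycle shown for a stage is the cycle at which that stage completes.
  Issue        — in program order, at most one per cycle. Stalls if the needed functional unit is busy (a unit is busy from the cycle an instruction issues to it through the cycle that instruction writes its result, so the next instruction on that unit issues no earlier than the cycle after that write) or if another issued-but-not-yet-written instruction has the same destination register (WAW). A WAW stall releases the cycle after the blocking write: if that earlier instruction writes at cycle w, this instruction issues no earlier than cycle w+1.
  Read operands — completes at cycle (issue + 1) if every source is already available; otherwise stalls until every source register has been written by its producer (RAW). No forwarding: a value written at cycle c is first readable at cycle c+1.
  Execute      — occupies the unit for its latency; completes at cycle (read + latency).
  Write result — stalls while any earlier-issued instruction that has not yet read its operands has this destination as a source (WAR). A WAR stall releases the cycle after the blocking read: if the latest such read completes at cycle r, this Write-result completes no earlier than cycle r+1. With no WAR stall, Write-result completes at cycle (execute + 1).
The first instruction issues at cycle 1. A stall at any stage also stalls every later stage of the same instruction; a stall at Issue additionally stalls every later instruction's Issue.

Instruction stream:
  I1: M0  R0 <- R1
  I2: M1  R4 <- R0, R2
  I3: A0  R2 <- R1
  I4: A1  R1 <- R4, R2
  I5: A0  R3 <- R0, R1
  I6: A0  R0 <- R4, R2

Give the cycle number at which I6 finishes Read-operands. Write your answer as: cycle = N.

cycle = 24

I1: IS=1 RO=2 EX=7 WR=8
I2: IS=2 RO=9 EX=14 WR=15  [RAW R0: wait I1 write@8]
I3: IS=3 RO=4 EX=5 WR=10  [WAR R2: wait I2 read@9]
I4: IS=4 RO=16 EX=18 WR=19  [RAW R4: wait I2 write@15]
I5: IS=11 RO=20 EX=21 WR=22  [struct: A0 busy until I3 writes@10; RAW R1: wait I4 write@19]
I6: IS=23 RO=24 EX=25 WR=26  [struct: A0 busy until I5 writes@22]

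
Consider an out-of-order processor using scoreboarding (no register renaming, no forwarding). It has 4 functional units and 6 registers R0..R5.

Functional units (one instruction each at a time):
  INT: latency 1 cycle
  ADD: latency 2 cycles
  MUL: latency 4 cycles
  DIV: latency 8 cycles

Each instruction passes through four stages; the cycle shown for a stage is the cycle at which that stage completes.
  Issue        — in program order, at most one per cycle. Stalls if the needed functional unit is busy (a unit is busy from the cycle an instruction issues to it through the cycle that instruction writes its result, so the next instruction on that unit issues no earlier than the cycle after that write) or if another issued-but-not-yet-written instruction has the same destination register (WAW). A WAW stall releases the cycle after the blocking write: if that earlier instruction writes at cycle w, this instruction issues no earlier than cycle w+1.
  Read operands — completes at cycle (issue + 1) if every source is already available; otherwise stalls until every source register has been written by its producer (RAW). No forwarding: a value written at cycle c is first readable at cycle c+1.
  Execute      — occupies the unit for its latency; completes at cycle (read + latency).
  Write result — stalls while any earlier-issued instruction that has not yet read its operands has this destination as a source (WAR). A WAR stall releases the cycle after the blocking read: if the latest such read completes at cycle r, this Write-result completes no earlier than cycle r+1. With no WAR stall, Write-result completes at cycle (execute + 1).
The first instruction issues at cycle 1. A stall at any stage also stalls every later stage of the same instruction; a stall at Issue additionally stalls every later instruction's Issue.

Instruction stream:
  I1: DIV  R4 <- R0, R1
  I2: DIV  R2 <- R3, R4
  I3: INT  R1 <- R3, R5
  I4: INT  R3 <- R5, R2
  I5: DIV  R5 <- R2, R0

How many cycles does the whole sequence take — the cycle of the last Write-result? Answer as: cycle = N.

cycle = 33

  I1 | 1 | 2 | 10 | 11
  I2 | 12 | 13 | 21 | 22   struct: DIV busy until I1 writes@11
  I3 | 13 | 14 | 15 | 16
  I4 | 17 | 23 | 24 | 25   struct: INT busy until I3 writes@16 · RAW R2: wait I2 write@22
  I5 | 23 | 24 | 32 | 33   struct: DIV busy until I2 writes@22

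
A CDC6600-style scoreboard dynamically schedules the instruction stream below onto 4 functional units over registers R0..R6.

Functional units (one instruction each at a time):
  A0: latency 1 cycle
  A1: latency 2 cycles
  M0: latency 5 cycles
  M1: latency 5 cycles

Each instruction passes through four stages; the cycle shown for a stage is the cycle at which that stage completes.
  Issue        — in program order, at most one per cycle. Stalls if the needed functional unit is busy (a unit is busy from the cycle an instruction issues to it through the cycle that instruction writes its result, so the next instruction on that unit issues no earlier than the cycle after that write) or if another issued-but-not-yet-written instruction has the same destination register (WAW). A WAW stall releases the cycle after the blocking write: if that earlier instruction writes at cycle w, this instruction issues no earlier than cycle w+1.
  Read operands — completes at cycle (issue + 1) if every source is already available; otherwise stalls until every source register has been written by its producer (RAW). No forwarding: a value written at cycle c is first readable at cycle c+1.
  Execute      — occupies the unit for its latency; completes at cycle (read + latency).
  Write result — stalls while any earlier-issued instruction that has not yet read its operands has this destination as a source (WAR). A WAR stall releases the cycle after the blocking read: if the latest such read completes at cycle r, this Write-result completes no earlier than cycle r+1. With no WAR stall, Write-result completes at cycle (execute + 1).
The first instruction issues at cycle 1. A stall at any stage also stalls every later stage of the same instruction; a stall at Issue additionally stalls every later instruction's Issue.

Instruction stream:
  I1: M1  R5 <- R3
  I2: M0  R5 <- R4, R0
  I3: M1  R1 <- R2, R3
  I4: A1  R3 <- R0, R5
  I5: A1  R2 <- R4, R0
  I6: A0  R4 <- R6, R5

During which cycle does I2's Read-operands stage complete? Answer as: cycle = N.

cycle = 10

t=1  I1 dispatched to M1
t=2  I1 operands ready
t=7  I1 complete
t=8  R5←I1
t=9  I2 dispatched to M0
t=10  I2 operands ready | I3 dispatched to M1
t=11  I3 operands ready | I4 dispatched to A1
t=15  I2 complete
t=16  R5←I2 | I3 complete
t=17  R1←I3 | I4 operands ready
t=19  I4 complete
t=20  R3←I4
t=21  I5 dispatched to A1
t=22  I5 operands ready | I6 dispatched to A0
t=23  I6 operands ready
t=24  I5 complete | I6 complete
t=25  R2←I5 | R4←I6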